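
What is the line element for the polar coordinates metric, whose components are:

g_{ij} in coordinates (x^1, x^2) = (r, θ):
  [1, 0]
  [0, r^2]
ds^2 = g_{ij} dx^i dx^j; only the non-zero components contribute.
ds^2 = dr^2 + r^2 dθ^2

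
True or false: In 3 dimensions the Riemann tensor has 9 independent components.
n^2(n^2-1)/12 = 9·8/12 = 6 independent components for n = 3.
False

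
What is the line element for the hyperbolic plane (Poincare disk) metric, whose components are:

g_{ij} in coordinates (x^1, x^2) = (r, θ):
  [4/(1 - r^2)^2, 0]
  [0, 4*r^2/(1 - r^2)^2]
ds^2 = g_{ij} dx^i dx^j; only the non-zero components contribute.
ds^2 = (4/(1 - r^2)^2) dr^2 + (4*r^2/(1 - r^2)^2) dθ^2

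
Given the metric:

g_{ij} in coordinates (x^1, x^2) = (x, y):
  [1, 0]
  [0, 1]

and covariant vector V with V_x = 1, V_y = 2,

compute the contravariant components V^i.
Inverse metric (diagonal): g^{xx} = 1, g^{yy} = 1
V^i = g^{ij} V_j:
V^x = (1)(1) + (0)(2) = 1
V^y = (0)(1) + (1)(2) = 2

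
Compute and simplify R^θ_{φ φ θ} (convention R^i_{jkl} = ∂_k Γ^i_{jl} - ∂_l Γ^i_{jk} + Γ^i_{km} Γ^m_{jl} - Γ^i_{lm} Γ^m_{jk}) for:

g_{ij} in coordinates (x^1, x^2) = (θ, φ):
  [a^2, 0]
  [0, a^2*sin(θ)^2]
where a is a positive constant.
Non-zero Christoffel symbols (Γ^k_{ij} = Γ^k_{ji}):
Γ^θ_{φ φ} = -sin(2*θ)/2
Γ^φ_{θ φ} = 1/tan(θ)
R^θ_{φ φ θ} = ∂_φ Γ^θ_{φ θ} - ∂_θ Γ^θ_{φ φ} + Γ^θ_{φ m} Γ^m_{φ θ} - Γ^θ_{θ m} Γ^m_{φ φ}
  = (0) - (-cos(2*θ)) + (-cos(θ)^2) - (0) = -sin(θ)^2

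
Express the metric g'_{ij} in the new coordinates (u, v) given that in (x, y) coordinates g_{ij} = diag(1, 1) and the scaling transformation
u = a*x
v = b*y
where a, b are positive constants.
Invert the transformation: x = u/a, y = v/b
g'_{ij} = (∂x^k/∂x'^i)(∂x^l/∂x'^j) g_{kl}; with g_{kl} = δ_{kl} this is Σ_k (∂x^k/∂x'^i)(∂x^k/∂x'^j).
Jacobian: ∂x/∂u = 1/a, ∂x/∂v = 0, ∂y/∂u = 0, ∂y/∂v = 1/b
g'_{uu} = (1/a)(1/a) + (0)(0) = 1/a^2
g'_{uv} = (1/a)(0) + (0)(1/b) = 0
g'_{vv} = (0)(0) + (1/b)(1/b) = 1/b^2
g'_{ij} = diag(1/a^2, 1/b^2)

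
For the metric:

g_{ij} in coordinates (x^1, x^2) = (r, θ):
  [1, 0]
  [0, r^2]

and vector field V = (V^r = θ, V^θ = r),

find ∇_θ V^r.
Non-zero Christoffel symbols:
Γ^r_{θ θ} = -r
Γ^θ_{r θ} = 1/r
∇_θ V^r = ∂_θ V^r + Γ^r_{θ j} V^j
  = (1) + (0)(θ) + (-r)(r)
  = 1 - r^2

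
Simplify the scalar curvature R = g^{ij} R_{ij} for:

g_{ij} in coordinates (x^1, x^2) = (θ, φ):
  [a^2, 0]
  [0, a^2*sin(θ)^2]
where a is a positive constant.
Non-zero Christoffel symbols (Γ^k_{ij} = Γ^k_{ji}):
Γ^θ_{φ φ} = -sin(2*θ)/2
Γ^φ_{θ φ} = 1/tan(θ)
Ricci tensor (R_{ij} = R^k_{ikj}): R_{θθ} = 1, R_{θφ} = 0, R_{φφ} = sin(θ)^2
Inverse metric: g^{θθ} = 1/a^2, g^{φφ} = 1/(a^2*sin(θ)^2)
R = g^{ij} R_{ij} = (1/a^2)(1) + (1/(a^2*sin(θ)^2))(sin(θ)^2) = 2/a^2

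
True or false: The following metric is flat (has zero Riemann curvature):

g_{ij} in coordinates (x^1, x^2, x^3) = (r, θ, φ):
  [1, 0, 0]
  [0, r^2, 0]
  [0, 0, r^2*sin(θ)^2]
Non-zero Christoffel symbols:
Γ^r_{θ θ} = -r
Γ^r_{φ φ} = -r*sin(θ)^2
Γ^θ_{r θ} = 1/r
Γ^θ_{φ φ} = -sin(2*θ)/2
Γ^φ_{r φ} = 1/r
Γ^φ_{θ φ} = 1/tan(θ)
Ricci tensor: R_{rr} = 0, R_{rθ} = 0, R_{rφ} = 0, R_{θθ} = 0, R_{θφ} = 0, R_{φφ} = 0
All R_{ij} vanish; in 3 dimensions the Riemann tensor is fully determined by the Ricci tensor, so R^i_{jkl} = 0: the metric is flat (curvilinear coordinates on flat space).
True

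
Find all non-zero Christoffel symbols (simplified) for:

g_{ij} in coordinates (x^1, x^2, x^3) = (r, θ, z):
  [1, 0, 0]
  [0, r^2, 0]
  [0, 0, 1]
Using Γ^k_{ij} = (1/2) g^{km} (∂_i g_{mj} + ∂_j g_{mi} - ∂_m g_{ij}); the metric is diagonal, so only the m = k term contributes.
Non-zero symbols (using the symmetry Γ^k_{ij} = Γ^k_{ji}):
Γ^r_{θ θ} = (1/2) g^{rr} (∂_θ g_{rθ} + ∂_θ g_{rθ} - ∂_r g_{θθ}) = (1/2)(1)((0) + (0) - (2*r)) = -r
Γ^θ_{r θ} = (1/2) g^{θθ} (∂_r g_{θθ} + ∂_θ g_{θr} - ∂_θ g_{rθ}) = (1/2)(1/r^2)((2*r) + (0) - (0)) = 1/r
All other Christoffel symbols are zero.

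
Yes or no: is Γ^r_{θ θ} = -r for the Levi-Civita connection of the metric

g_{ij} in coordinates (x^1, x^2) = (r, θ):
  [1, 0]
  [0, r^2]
Γ^r_{θ θ} = (1/2) g^{rr} (∂_θ g_{rθ} + ∂_θ g_{rθ} - ∂_r g_{θθ}) = (1/2)(1)((0) + (0) - (2*r)) = -r
This equals the proposed value -r.
Yes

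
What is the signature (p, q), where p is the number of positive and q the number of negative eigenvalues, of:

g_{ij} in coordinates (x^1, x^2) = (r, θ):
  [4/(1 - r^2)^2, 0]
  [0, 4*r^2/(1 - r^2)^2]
The metric is diagonal, so its eigenvalues are the diagonal entries: 4/(1 - r^2)^2, 4*r^2/(1 - r^2)^2 (at a generic point, where coordinate-dependent entries are positive).
2 positive, 0 negative.
(2, 0) - Riemannian (positive definite)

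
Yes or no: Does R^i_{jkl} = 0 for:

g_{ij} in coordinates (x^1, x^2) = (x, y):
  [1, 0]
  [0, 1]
All metric components are constant, so every Christoffel symbol vanishes and R^i_{jkl} = 0.
Yes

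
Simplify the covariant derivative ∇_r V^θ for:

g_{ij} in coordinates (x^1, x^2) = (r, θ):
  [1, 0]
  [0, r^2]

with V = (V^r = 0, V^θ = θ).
Non-zero Christoffel symbols:
Γ^r_{θ θ} = -r
Γ^θ_{r θ} = 1/r
∇_r V^θ = ∂_r V^θ + Γ^θ_{r j} V^j
  = (0) + (0)(0) + (1/r)(θ)
  = θ/r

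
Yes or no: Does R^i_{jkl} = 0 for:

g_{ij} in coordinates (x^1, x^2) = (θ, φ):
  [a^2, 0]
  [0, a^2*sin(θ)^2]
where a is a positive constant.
Non-zero Christoffel symbols:
Γ^θ_{φ φ} = -sin(2*θ)/2
Γ^φ_{θ φ} = 1/tan(θ)
Ricci tensor: R_{θθ} = 1, R_{θφ} = 0, R_{φφ} = sin(θ)^2
The Ricci tensor is non-zero, so the Riemann tensor is non-zero: not flat.
No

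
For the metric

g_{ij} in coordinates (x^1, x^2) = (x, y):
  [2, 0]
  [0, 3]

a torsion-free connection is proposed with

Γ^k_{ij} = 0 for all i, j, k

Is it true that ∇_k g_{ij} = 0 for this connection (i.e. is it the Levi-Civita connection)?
Using ∇_k g_{ij} = ∂_k g_{ij} - Γ^m_{ki} g_{mj} - Γ^m_{kj} g_{im}:
e.g. ∇_y g_{xx} = (0) - (0) - (0) = 0
Every component ∇_k g_{ij} vanishes: the connection is metric compatible.
Yes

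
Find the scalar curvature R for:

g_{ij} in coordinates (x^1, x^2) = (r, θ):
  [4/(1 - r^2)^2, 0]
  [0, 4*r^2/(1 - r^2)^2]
Non-zero Christoffel symbols (Γ^k_{ij} = Γ^k_{ji}):
Γ^r_{r r} = 2*r/(1 - r^2)
Γ^r_{θ θ} = (r^3 + r)/(r^2 - 1)
Γ^θ_{r θ} = (-r^2 - 1)/(r^3 - r)
Ricci tensor (R_{ij} = R^k_{ikj}): R_{rr} = -4/(r^2 - 1)^2, R_{rθ} = 0, R_{θθ} = -4*r^2/(r^2 - 1)^2
Inverse metric: g^{rr} = (1 - r^2)^2/4, g^{θθ} = (1 - r^2)^2/(4*r^2)
R = g^{ij} R_{ij} = ((1 - r^2)^2/4)(-4/(r^2 - 1)^2) + ((1 - r^2)^2/(4*r^2))(-4*r^2/(r^2 - 1)^2) = -2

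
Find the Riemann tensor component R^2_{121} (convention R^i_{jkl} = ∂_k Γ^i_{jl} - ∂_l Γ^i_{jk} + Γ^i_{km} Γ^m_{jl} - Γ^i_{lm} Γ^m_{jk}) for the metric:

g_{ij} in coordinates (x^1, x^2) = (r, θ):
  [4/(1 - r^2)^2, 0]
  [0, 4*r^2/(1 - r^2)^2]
Non-zero Christoffel symbols (Γ^k_{ij} = Γ^k_{ji}):
Γ^r_{r r} = 2*r/(1 - r^2)
Γ^r_{θ θ} = (r^3 + r)/(r^2 - 1)
Γ^θ_{r θ} = (-r^2 - 1)/(r^3 - r)
R^θ_{r θ r} = ∂_θ Γ^θ_{r r} - ∂_r Γ^θ_{r θ} + Γ^θ_{θ m} Γ^m_{r r} - Γ^θ_{r m} Γ^m_{r θ}
  = (0) - ((r^4 + 4*r^2 - 1)/(r^3 - r)^2) + (2*(r^2 + 1)/(r^2 - 1)^2) - ((r^2 + 1)^2/(r^3 - r)^2) = -4/(r^2 - 1)^2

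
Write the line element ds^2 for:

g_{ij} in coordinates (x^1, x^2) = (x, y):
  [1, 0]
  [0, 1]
ds^2 = g_{ij} dx^i dx^j; only the non-zero components contribute.
ds^2 = dx^2 + dy^2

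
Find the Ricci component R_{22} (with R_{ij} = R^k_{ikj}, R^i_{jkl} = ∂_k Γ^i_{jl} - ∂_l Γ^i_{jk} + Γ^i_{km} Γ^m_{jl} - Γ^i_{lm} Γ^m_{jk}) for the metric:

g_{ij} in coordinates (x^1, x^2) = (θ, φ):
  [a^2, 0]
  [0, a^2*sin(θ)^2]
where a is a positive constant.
Non-zero Christoffel symbols (Γ^k_{ij} = Γ^k_{ji}):
Γ^θ_{φ φ} = -sin(2*θ)/2
Γ^φ_{θ φ} = 1/tan(θ)
R^θ_{φ θ φ} = ∂_θ Γ^θ_{φ φ} - ∂_φ Γ^θ_{φ θ} + Γ^θ_{θ m} Γ^m_{φ φ} - Γ^θ_{φ m} Γ^m_{φ θ}
  = (-cos(2*θ)) - (0) + (0) - (-cos(θ)^2) = sin(θ)^2
R^φ_{φ φ φ} = 0 (a repeated index in an antisymmetric pair)
R_{φφ} = R^θ_{φ θ φ} + R^φ_{φ φ φ} = (sin(θ)^2) + (0) = sin(θ)^2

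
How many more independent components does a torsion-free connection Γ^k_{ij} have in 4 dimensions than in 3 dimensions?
Independent components in n dimensions: n × n(n+1)/2 = n^2(n+1)/2.
4D: 4 × 10 = 40
3D: 3 × 6 = 18
Difference = 40 - 18 = 22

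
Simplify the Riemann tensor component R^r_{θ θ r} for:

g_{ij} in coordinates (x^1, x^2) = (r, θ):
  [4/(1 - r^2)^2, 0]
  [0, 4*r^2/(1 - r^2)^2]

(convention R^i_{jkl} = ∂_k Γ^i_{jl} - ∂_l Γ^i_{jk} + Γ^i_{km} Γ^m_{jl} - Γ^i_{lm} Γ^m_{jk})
Non-zero Christoffel symbols (Γ^k_{ij} = Γ^k_{ji}):
Γ^r_{r r} = 2*r/(1 - r^2)
Γ^r_{θ θ} = (r^3 + r)/(r^2 - 1)
Γ^θ_{r θ} = (-r^2 - 1)/(r^3 - r)
R^r_{θ θ r} = ∂_θ Γ^r_{θ r} - ∂_r Γ^r_{θ θ} + Γ^r_{θ m} Γ^m_{θ r} - Γ^r_{r m} Γ^m_{θ θ}
  = (0) - ((r^4 - 4*r^2 - 1)/(r^2 - 1)^2) + (-(r^2 + 1)^2/(r^2 - 1)^2) - (-2*r^2*(r^2 + 1)/(r^2 - 1)^2) = 4*r^2/(r^2 - 1)^2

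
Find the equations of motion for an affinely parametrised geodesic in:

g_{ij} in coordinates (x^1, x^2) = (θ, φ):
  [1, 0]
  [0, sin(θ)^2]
Geodesic equation: d^2x^k/dλ^2 + Γ^k_{ij} (dx^i/dλ)(dx^j/dλ) = 0.
Non-zero Christoffel symbols:
Γ^θ_{φ φ} = -sin(2*θ)/2
Γ^φ_{θ φ} = 1/tan(θ)
Substituting (the symmetric pair Γ^k_{ij}, Γ^k_{ji} combines into a factor 2):
d^2θ/dλ^2 - (sin(2*θ)/2) (dφ/dλ)^2 = 0
d^2φ/dλ^2 + (2/tan(θ)) (dθ/dλ)(dφ/dλ) = 0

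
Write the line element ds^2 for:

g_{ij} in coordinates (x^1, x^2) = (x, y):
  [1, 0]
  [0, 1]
ds^2 = g_{ij} dx^i dx^j; only the non-zero components contribute.
ds^2 = dx^2 + dy^2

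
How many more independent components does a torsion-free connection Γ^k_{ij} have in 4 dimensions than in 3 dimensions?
Independent components in n dimensions: n × n(n+1)/2 = n^2(n+1)/2.
4D: 4 × 10 = 40
3D: 3 × 6 = 18
Difference = 40 - 18 = 22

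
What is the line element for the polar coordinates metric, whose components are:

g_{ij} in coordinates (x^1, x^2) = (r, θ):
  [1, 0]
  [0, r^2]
ds^2 = g_{ij} dx^i dx^j; only the non-zero components contribute.
ds^2 = dr^2 + r^2 dθ^2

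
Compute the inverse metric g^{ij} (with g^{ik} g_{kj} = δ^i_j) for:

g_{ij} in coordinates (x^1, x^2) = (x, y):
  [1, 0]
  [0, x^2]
The metric is diagonal, so g^{ij} is diagonal with entries 1/g_{ii}: diag(1, 1/(x^2)).
g^{ij}:
  [1, 0]
  [0, 1/x^2]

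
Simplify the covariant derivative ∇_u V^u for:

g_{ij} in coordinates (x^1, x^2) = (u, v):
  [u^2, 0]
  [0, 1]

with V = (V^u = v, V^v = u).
Non-zero Christoffel symbols:
Γ^u_{u u} = 1/u
∇_u V^u = ∂_u V^u + Γ^u_{u j} V^j
  = (0) + (1/u)(v) + (0)(u)
  = v/u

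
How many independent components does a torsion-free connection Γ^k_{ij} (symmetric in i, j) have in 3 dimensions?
Γ^k_{ij} has n choices for the upper index and n(n+1)/2 independent symmetric lower index pairs.
Total = 3 × 3×4/2 = 3 × 6 = 18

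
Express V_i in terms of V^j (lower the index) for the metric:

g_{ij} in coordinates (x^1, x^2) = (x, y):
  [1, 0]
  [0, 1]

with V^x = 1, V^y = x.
V_i = g_{ij} V^j:
V_x = (1)(1) + (0)(x) = 1
V_y = (0)(1) + (1)(x) = x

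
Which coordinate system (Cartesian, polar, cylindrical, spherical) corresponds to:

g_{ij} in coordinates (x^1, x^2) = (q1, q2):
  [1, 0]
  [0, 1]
All components are constant and the metric is the identity, i.e. orthonormal rectilinear coordinates.
Cartesian (2D) coordinates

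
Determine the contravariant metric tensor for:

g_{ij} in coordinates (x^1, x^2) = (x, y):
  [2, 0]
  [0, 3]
The metric is diagonal, so g^{ij} is diagonal with entries 1/g_{ii}: diag(1/2, 1/3).
g^{ij}:
  [1/2, 0]
  [0, 1/3]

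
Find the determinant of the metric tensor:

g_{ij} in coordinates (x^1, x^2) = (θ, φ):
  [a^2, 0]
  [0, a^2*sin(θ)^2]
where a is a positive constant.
For a 2×2 metric: det(g) = g_{11}·g_{22} - g_{12}·g_{21}
= (a^2)·(a^2*sin(θ)^2) - (0)·(0)
= a^4*sin(θ)^2 - 0
det(g) = a^4*sin(θ)^2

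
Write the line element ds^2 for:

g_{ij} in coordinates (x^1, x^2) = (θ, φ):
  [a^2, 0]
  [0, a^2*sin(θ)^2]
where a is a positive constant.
ds^2 = g_{ij} dx^i dx^j; only the non-zero components contribute.
ds^2 = a^2 dθ^2 + a^2*sin(θ)^2 dφ^2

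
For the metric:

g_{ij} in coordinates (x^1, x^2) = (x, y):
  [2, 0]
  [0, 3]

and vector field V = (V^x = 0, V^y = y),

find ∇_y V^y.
All Christoffel symbols are zero.
∇_y V^y = ∂_y V^y + Γ^y_{y j} V^j
  = (1) + (0)(0) + (0)(y)
  = 1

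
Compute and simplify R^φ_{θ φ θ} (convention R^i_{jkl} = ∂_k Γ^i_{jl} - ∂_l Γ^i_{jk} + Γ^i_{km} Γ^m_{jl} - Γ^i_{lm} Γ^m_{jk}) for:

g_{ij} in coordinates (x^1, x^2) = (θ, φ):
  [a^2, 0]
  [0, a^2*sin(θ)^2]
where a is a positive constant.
Non-zero Christoffel symbols (Γ^k_{ij} = Γ^k_{ji}):
Γ^θ_{φ φ} = -sin(2*θ)/2
Γ^φ_{θ φ} = 1/tan(θ)
R^φ_{θ φ θ} = ∂_φ Γ^φ_{θ θ} - ∂_θ Γ^φ_{θ φ} + Γ^φ_{φ m} Γ^m_{θ θ} - Γ^φ_{θ m} Γ^m_{θ φ}
  = (0) - (-1/sin(θ)^2) + (0) - (1/tan(θ)^2) = 1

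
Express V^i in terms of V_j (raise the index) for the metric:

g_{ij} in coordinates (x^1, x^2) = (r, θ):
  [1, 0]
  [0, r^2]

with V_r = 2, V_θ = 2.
Inverse metric (diagonal): g^{rr} = 1, g^{θθ} = 1/r^2
V^i = g^{ij} V_j:
V^r = (1)(2) + (0)(2) = 2
V^θ = (0)(2) + (1/r^2)(2) = 2/r^2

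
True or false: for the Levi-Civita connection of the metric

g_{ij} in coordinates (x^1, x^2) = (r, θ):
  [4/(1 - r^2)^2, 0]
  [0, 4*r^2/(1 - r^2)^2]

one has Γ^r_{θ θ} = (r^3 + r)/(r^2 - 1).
Γ^r_{θ θ} = (1/2) g^{rr} (∂_θ g_{rθ} + ∂_θ g_{rθ} - ∂_r g_{θθ}) = (1/2)((1 - r^2)^2/4)((0) + (0) - (-8*(r^3 + r)/(r^2 - 1)^3)) = (r^3 + r)/(r^2 - 1)
This equals the proposed value (r^3 + r)/(r^2 - 1).
True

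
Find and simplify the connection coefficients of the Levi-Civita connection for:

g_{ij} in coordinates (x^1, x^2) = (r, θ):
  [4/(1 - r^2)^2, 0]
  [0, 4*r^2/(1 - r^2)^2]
Using Γ^k_{ij} = (1/2) g^{km} (∂_i g_{mj} + ∂_j g_{mi} - ∂_m g_{ij}); the metric is diagonal, so only the m = k term contributes.
Non-zero symbols (using the symmetry Γ^k_{ij} = Γ^k_{ji}):
Γ^r_{r r} = (1/2) g^{rr} (∂_r g_{rr} + ∂_r g_{rr} - ∂_r g_{rr}) = (1/2)((1 - r^2)^2/4)((16*r/(1 - r^2)^3) + (16*r/(1 - r^2)^3) - (16*r/(1 - r^2)^3)) = 2*r/(1 - r^2)
Γ^r_{θ θ} = (1/2) g^{rr} (∂_θ g_{rθ} + ∂_θ g_{rθ} - ∂_r g_{θθ}) = (1/2)((1 - r^2)^2/4)((0) + (0) - (-8*(r^3 + r)/(r^2 - 1)^3)) = (r^3 + r)/(r^2 - 1)
Γ^θ_{r θ} = (1/2) g^{θθ} (∂_r g_{θθ} + ∂_θ g_{θr} - ∂_θ g_{rθ}) = (1/2)((1 - r^2)^2/(4*r^2))((-8*(r^3 + r)/(r^2 - 1)^3) + (0) - (0)) = (-r^2 - 1)/(r^3 - r)
All other Christoffel symbols are zero.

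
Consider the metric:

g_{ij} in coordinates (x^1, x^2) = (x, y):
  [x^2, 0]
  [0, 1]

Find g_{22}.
With x^1 = x, x^2 = y, g_{22} = g_{yy} is the row-2, column-2 entry of the matrix.
g_{22} = 1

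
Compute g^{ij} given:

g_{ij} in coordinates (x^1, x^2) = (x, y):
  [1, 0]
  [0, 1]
The metric is diagonal, so g^{ij} is diagonal with entries 1/g_{ii}: diag(1, 1).
g^{ij}:
  [1, 0]
  [0, 1]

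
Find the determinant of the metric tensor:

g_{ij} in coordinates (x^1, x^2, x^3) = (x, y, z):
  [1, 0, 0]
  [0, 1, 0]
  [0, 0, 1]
Diagonal metric: det(g) = g_{11}·g_{22}·g_{33}
= (1)·(1)·(1)
det(g) = 1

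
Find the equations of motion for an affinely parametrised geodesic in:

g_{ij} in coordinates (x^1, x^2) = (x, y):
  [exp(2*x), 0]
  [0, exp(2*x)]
Geodesic equation: d^2x^k/dλ^2 + Γ^k_{ij} (dx^i/dλ)(dx^j/dλ) = 0.
Non-zero Christoffel symbols:
Γ^x_{x x} = 1
Γ^x_{y y} = -1
Γ^y_{x y} = 1
Substituting (the symmetric pair Γ^k_{ij}, Γ^k_{ji} combines into a factor 2):
d^2x/dλ^2 + (dx/dλ)^2 - (dy/dλ)^2 = 0
d^2y/dλ^2 + 2 (dx/dλ)(dy/dλ) = 0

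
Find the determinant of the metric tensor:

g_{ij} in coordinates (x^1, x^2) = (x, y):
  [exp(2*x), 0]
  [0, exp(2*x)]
For a 2×2 metric: det(g) = g_{11}·g_{22} - g_{12}·g_{21}
= (exp(2*x))·(exp(2*x)) - (0)·(0)
= exp(4*x) - 0
det(g) = exp(4*x)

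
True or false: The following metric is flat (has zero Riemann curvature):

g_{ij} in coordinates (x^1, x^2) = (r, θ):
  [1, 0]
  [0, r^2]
Non-zero Christoffel symbols:
Γ^r_{θ θ} = -r
Γ^θ_{r θ} = 1/r
Ricci tensor: R_{rr} = 0, R_{rθ} = 0, R_{θθ} = 0
All R_{ij} vanish; in 2 dimensions the Riemann tensor is fully determined by the Ricci tensor, so R^i_{jkl} = 0: the metric is flat (curvilinear coordinates on flat space).
True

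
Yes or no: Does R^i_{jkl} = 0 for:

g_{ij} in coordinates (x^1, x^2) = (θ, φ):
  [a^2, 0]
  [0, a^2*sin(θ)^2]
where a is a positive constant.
Non-zero Christoffel symbols:
Γ^θ_{φ φ} = -sin(2*θ)/2
Γ^φ_{θ φ} = 1/tan(θ)
Ricci tensor: R_{θθ} = 1, R_{θφ} = 0, R_{φφ} = sin(θ)^2
The Ricci tensor is non-zero, so the Riemann tensor is non-zero: not flat.
No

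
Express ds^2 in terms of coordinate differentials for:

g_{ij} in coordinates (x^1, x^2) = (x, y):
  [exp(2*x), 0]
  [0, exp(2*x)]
ds^2 = g_{ij} dx^i dx^j; only the non-zero components contribute.
ds^2 = exp(2*x) dx^2 + exp(2*x) dy^2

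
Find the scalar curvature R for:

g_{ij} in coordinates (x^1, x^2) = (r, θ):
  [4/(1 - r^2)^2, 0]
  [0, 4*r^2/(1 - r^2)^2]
Non-zero Christoffel symbols (Γ^k_{ij} = Γ^k_{ji}):
Γ^r_{r r} = 2*r/(1 - r^2)
Γ^r_{θ θ} = (r^3 + r)/(r^2 - 1)
Γ^θ_{r θ} = (-r^2 - 1)/(r^3 - r)
Ricci tensor (R_{ij} = R^k_{ikj}): R_{rr} = -4/(r^2 - 1)^2, R_{rθ} = 0, R_{θθ} = -4*r^2/(r^2 - 1)^2
Inverse metric: g^{rr} = (1 - r^2)^2/4, g^{θθ} = (1 - r^2)^2/(4*r^2)
R = g^{ij} R_{ij} = ((1 - r^2)^2/4)(-4/(r^2 - 1)^2) + ((1 - r^2)^2/(4*r^2))(-4*r^2/(r^2 - 1)^2) = -2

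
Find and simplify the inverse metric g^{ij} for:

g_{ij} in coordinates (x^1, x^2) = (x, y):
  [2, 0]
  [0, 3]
The metric is diagonal, so g^{ij} is diagonal with entries 1/g_{ii}: diag(1/2, 1/3).
g^{ij}:
  [1/2, 0]
  [0, 1/3]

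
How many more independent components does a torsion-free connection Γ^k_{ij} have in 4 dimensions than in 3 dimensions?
Independent components in n dimensions: n × n(n+1)/2 = n^2(n+1)/2.
4D: 4 × 10 = 40
3D: 3 × 6 = 18
Difference = 40 - 18 = 22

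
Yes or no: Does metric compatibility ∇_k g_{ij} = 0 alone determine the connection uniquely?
One also needs vanishing torsion; metric compatibility plus torsion-freeness singles out the Levi-Civita connection.
No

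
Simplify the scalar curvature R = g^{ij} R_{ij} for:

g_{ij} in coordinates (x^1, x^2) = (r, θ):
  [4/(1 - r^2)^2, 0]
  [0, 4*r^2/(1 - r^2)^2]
Non-zero Christoffel symbols (Γ^k_{ij} = Γ^k_{ji}):
Γ^r_{r r} = 2*r/(1 - r^2)
Γ^r_{θ θ} = (r^3 + r)/(r^2 - 1)
Γ^θ_{r θ} = (-r^2 - 1)/(r^3 - r)
Ricci tensor (R_{ij} = R^k_{ikj}): R_{rr} = -4/(r^2 - 1)^2, R_{rθ} = 0, R_{θθ} = -4*r^2/(r^2 - 1)^2
Inverse metric: g^{rr} = (1 - r^2)^2/4, g^{θθ} = (1 - r^2)^2/(4*r^2)
R = g^{ij} R_{ij} = ((1 - r^2)^2/4)(-4/(r^2 - 1)^2) + ((1 - r^2)^2/(4*r^2))(-4*r^2/(r^2 - 1)^2) = -2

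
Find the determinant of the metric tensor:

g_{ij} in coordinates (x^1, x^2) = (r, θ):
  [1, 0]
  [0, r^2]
For a 2×2 metric: det(g) = g_{11}·g_{22} - g_{12}·g_{21}
= (1)·(r^2) - (0)·(0)
= r^2 - 0
det(g) = r^2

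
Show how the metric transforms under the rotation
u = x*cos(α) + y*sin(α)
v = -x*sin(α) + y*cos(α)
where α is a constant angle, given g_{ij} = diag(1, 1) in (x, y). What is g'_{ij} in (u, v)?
Invert the transformation: x = u*cos(α) - v*sin(α), y = u*sin(α) + v*cos(α)
g'_{ij} = (∂x^k/∂x'^i)(∂x^l/∂x'^j) g_{kl}; with g_{kl} = δ_{kl} this is Σ_k (∂x^k/∂x'^i)(∂x^k/∂x'^j).
Jacobian: ∂x/∂u = cos(α), ∂x/∂v = -sin(α), ∂y/∂u = sin(α), ∂y/∂v = cos(α)
g'_{uu} = (cos(α))(cos(α)) + (sin(α))(sin(α)) = 1
g'_{uv} = (cos(α))(-sin(α)) + (sin(α))(cos(α)) = 0
g'_{vv} = (-sin(α))(-sin(α)) + (cos(α))(cos(α)) = 1
g'_{ij} = diag(1, 1)
The Euclidean metric is invariant under rotations.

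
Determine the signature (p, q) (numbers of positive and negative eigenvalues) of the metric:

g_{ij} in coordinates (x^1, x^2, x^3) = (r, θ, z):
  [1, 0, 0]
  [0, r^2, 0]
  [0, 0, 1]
The metric is diagonal, so its eigenvalues are the diagonal entries: 1, r^2, 1 (at a generic point, where coordinate-dependent entries are positive).
3 positive, 0 negative.
(3, 0) - Riemannian (positive definite)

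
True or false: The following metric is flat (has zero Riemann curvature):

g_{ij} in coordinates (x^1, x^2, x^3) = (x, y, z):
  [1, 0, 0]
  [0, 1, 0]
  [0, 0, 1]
All metric components are constant, so every Christoffel symbol vanishes and R^i_{jkl} = 0.
True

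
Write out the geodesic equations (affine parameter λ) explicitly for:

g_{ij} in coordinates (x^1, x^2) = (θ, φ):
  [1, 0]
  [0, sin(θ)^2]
Geodesic equation: d^2x^k/dλ^2 + Γ^k_{ij} (dx^i/dλ)(dx^j/dλ) = 0.
Non-zero Christoffel symbols:
Γ^θ_{φ φ} = -sin(2*θ)/2
Γ^φ_{θ φ} = 1/tan(θ)
Substituting (the symmetric pair Γ^k_{ij}, Γ^k_{ji} combines into a factor 2):
d^2θ/dλ^2 - (sin(2*θ)/2) (dφ/dλ)^2 = 0
d^2φ/dλ^2 + (2/tan(θ)) (dθ/dλ)(dφ/dλ) = 0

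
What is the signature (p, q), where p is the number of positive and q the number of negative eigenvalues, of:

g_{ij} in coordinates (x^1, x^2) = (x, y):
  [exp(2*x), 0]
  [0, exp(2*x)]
The metric is diagonal, so its eigenvalues are the diagonal entries: exp(2*x), exp(2*x) (at a generic point, where coordinate-dependent entries are positive).
2 positive, 0 negative.
(2, 0) - Riemannian (positive definite)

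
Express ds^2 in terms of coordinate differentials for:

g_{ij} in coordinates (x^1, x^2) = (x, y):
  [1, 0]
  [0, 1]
ds^2 = g_{ij} dx^i dx^j; only the non-zero components contribute.
ds^2 = dx^2 + dy^2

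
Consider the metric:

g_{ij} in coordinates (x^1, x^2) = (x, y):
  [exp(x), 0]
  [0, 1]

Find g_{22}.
With x^1 = x, x^2 = y, g_{22} = g_{yy} is the row-2, column-2 entry of the matrix.
g_{22} = 1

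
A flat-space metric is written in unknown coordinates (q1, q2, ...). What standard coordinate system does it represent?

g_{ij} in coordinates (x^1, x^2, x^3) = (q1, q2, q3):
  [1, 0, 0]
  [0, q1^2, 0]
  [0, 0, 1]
The line element ds^2 = dq1^2 + q1^2 dq2^2 + dq3^2 is dr^2 + r^2 dθ^2 + dz^2 with q1 = r, q2 = θ, q3 = z.
cylindrical coordinates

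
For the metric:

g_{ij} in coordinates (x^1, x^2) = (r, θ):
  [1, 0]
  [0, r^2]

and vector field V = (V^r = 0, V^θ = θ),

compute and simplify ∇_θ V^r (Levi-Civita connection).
Non-zero Christoffel symbols:
Γ^r_{θ θ} = -r
Γ^θ_{r θ} = 1/r
∇_θ V^r = ∂_θ V^r + Γ^r_{θ j} V^j
  = (0) + (0)(0) + (-r)(θ)
  = -r*θ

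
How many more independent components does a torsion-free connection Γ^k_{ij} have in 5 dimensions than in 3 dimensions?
Independent components in n dimensions: n × n(n+1)/2 = n^2(n+1)/2.
5D: 5 × 15 = 75
3D: 3 × 6 = 18
Difference = 75 - 18 = 57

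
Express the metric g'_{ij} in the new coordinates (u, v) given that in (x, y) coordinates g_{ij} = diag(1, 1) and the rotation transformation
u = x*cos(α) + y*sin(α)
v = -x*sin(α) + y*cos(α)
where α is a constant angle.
Invert the transformation: x = u*cos(α) - v*sin(α), y = u*sin(α) + v*cos(α)
g'_{ij} = (∂x^k/∂x'^i)(∂x^l/∂x'^j) g_{kl}; with g_{kl} = δ_{kl} this is Σ_k (∂x^k/∂x'^i)(∂x^k/∂x'^j).
Jacobian: ∂x/∂u = cos(α), ∂x/∂v = -sin(α), ∂y/∂u = sin(α), ∂y/∂v = cos(α)
g'_{uu} = (cos(α))(cos(α)) + (sin(α))(sin(α)) = 1
g'_{uv} = (cos(α))(-sin(α)) + (sin(α))(cos(α)) = 0
g'_{vv} = (-sin(α))(-sin(α)) + (cos(α))(cos(α)) = 1
g'_{ij} = diag(1, 1)
The Euclidean metric is invariant under rotations.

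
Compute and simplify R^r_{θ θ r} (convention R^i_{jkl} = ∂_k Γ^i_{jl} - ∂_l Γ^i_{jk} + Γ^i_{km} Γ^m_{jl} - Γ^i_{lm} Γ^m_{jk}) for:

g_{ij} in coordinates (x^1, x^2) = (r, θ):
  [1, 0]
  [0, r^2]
Non-zero Christoffel symbols (Γ^k_{ij} = Γ^k_{ji}):
Γ^r_{θ θ} = -r
Γ^θ_{r θ} = 1/r
R^r_{θ θ r} = ∂_θ Γ^r_{θ r} - ∂_r Γ^r_{θ θ} + Γ^r_{θ m} Γ^m_{θ r} - Γ^r_{r m} Γ^m_{θ θ}
  = (0) - (-1) + (-1) - (0) = 0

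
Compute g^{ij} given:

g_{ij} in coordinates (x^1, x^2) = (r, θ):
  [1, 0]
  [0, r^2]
The metric is diagonal, so g^{ij} is diagonal with entries 1/g_{ii}: diag(1, 1/(r^2)).
g^{ij}:
  [1, 0]
  [0, 1/r^2]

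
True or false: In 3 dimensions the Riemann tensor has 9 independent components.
n^2(n^2-1)/12 = 9·8/12 = 6 independent components for n = 3.
False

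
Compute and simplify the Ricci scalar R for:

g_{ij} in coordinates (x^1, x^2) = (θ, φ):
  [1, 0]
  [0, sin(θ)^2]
Non-zero Christoffel symbols (Γ^k_{ij} = Γ^k_{ji}):
Γ^θ_{φ φ} = -sin(2*θ)/2
Γ^φ_{θ φ} = 1/tan(θ)
Ricci tensor (R_{ij} = R^k_{ikj}): R_{θθ} = 1, R_{θφ} = 0, R_{φφ} = sin(θ)^2
Inverse metric: g^{θθ} = 1, g^{φφ} = 1/sin(θ)^2
R = g^{ij} R_{ij} = (1)(1) + (1/sin(θ)^2)(sin(θ)^2) = 2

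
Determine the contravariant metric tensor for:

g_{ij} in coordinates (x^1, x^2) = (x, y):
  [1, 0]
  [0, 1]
The metric is diagonal, so g^{ij} is diagonal with entries 1/g_{ii}: diag(1, 1).
g^{ij}:
  [1, 0]
  [0, 1]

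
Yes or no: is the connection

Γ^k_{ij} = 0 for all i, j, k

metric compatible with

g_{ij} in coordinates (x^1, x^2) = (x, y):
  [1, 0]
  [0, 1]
Using ∇_k g_{ij} = ∂_k g_{ij} - Γ^m_{ki} g_{mj} - Γ^m_{kj} g_{im}:
e.g. ∇_x g_{xy} = (0) - (0) - (0) = 0
Every component ∇_k g_{ij} vanishes: the connection is metric compatible.
Yes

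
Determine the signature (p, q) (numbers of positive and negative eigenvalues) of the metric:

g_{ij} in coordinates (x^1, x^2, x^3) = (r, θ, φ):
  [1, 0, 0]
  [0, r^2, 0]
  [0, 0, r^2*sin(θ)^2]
The metric is diagonal, so its eigenvalues are the diagonal entries: 1, r^2, r^2*sin(θ)^2 (at a generic point, where coordinate-dependent entries are positive).
3 positive, 0 negative.
(3, 0) - Riemannian (positive definite)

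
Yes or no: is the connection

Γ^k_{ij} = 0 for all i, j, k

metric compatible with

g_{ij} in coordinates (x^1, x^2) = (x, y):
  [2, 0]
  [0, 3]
Using ∇_k g_{ij} = ∂_k g_{ij} - Γ^m_{ki} g_{mj} - Γ^m_{kj} g_{im}:
e.g. ∇_x g_{xy} = (0) - (0) - (0) = 0
Every component ∇_k g_{ij} vanishes: the connection is metric compatible.
Yes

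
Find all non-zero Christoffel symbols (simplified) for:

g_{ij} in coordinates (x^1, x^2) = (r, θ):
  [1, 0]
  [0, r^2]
Using Γ^k_{ij} = (1/2) g^{km} (∂_i g_{mj} + ∂_j g_{mi} - ∂_m g_{ij}); the metric is diagonal, so only the m = k term contributes.
Non-zero symbols (using the symmetry Γ^k_{ij} = Γ^k_{ji}):
Γ^r_{θ θ} = (1/2) g^{rr} (∂_θ g_{rθ} + ∂_θ g_{rθ} - ∂_r g_{θθ}) = (1/2)(1)((0) + (0) - (2*r)) = -r
Γ^θ_{r θ} = (1/2) g^{θθ} (∂_r g_{θθ} + ∂_θ g_{θr} - ∂_θ g_{rθ}) = (1/2)(1/r^2)((2*r) + (0) - (0)) = 1/r
All other Christoffel symbols are zero.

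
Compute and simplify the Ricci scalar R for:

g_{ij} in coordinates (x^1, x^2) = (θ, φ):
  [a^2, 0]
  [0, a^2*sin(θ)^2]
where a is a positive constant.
Non-zero Christoffel symbols (Γ^k_{ij} = Γ^k_{ji}):
Γ^θ_{φ φ} = -sin(2*θ)/2
Γ^φ_{θ φ} = 1/tan(θ)
Ricci tensor (R_{ij} = R^k_{ikj}): R_{θθ} = 1, R_{θφ} = 0, R_{φφ} = sin(θ)^2
Inverse metric: g^{θθ} = 1/a^2, g^{φφ} = 1/(a^2*sin(θ)^2)
R = g^{ij} R_{ij} = (1/a^2)(1) + (1/(a^2*sin(θ)^2))(sin(θ)^2) = 2/a^2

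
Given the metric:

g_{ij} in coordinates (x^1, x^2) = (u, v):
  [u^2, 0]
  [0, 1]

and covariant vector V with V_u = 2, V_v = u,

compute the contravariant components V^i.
Inverse metric (diagonal): g^{uu} = 1/u^2, g^{vv} = 1
V^i = g^{ij} V_j:
V^u = (1/u^2)(2) + (0)(u) = 2/u^2
V^v = (0)(2) + (1)(u) = u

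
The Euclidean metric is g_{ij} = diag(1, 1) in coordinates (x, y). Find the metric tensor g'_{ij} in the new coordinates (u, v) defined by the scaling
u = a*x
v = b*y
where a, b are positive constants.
Invert the transformation: x = u/a, y = v/b
g'_{ij} = (∂x^k/∂x'^i)(∂x^l/∂x'^j) g_{kl}; with g_{kl} = δ_{kl} this is Σ_k (∂x^k/∂x'^i)(∂x^k/∂x'^j).
Jacobian: ∂x/∂u = 1/a, ∂x/∂v = 0, ∂y/∂u = 0, ∂y/∂v = 1/b
g'_{uu} = (1/a)(1/a) + (0)(0) = 1/a^2
g'_{uv} = (1/a)(0) + (0)(1/b) = 0
g'_{vv} = (0)(0) + (1/b)(1/b) = 1/b^2
g'_{ij} = diag(1/a^2, 1/b^2)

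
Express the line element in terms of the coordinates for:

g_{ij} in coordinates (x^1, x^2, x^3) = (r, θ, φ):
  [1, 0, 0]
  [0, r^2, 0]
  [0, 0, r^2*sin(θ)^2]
ds^2 = g_{ij} dx^i dx^j; only the non-zero components contribute.
ds^2 = dr^2 + r^2 dθ^2 + r^2*sin(θ)^2 dφ^2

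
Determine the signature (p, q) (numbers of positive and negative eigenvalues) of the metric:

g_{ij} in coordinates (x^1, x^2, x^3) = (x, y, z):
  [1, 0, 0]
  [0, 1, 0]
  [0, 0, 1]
The metric is diagonal, so its eigenvalues are the diagonal entries: 1, 1, 1 (at a generic point, where coordinate-dependent entries are positive).
3 positive, 0 negative.
(3, 0) - Riemannian (positive definite)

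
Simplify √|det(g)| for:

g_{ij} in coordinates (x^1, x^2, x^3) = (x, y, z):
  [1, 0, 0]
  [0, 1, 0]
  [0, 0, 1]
det(g) = 1
√|det(g)| = 1
Volume element: dV = 1 dx dy dz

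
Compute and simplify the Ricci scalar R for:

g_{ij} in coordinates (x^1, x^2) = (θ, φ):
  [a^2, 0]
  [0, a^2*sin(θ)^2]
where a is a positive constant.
Non-zero Christoffel symbols (Γ^k_{ij} = Γ^k_{ji}):
Γ^θ_{φ φ} = -sin(2*θ)/2
Γ^φ_{θ φ} = 1/tan(θ)
Ricci tensor (R_{ij} = R^k_{ikj}): R_{θθ} = 1, R_{θφ} = 0, R_{φφ} = sin(θ)^2
Inverse metric: g^{θθ} = 1/a^2, g^{φφ} = 1/(a^2*sin(θ)^2)
R = g^{ij} R_{ij} = (1/a^2)(1) + (1/(a^2*sin(θ)^2))(sin(θ)^2) = 2/a^2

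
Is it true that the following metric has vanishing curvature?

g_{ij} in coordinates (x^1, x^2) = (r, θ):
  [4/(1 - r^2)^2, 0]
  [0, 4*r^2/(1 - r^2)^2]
Non-zero Christoffel symbols:
Γ^r_{r r} = 2*r/(1 - r^2)
Γ^r_{θ θ} = (r^3 + r)/(r^2 - 1)
Γ^θ_{r θ} = (-r^2 - 1)/(r^3 - r)
Ricci tensor: R_{rr} = -4/(r^2 - 1)^2, R_{rθ} = 0, R_{θθ} = -4*r^2/(r^2 - 1)^2
The Ricci tensor is non-zero, so the Riemann tensor is non-zero: not flat.
No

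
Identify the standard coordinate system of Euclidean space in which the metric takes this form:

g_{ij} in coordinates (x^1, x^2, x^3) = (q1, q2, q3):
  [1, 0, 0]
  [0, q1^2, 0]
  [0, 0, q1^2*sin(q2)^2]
The line element ds^2 = dq1^2 + q1^2 dq2^2 + q1^2 sin(q2)^2 dq3^2 is dr^2 + r^2 dθ^2 + r^2 sin(θ)^2 dφ^2 with q1 = r, q2 = θ, q3 = φ.
spherical coordinates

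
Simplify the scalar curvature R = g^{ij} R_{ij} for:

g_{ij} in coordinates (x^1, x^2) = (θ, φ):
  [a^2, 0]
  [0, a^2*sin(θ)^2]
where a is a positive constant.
Non-zero Christoffel symbols (Γ^k_{ij} = Γ^k_{ji}):
Γ^θ_{φ φ} = -sin(2*θ)/2
Γ^φ_{θ φ} = 1/tan(θ)
Ricci tensor (R_{ij} = R^k_{ikj}): R_{θθ} = 1, R_{θφ} = 0, R_{φφ} = sin(θ)^2
Inverse metric: g^{θθ} = 1/a^2, g^{φφ} = 1/(a^2*sin(θ)^2)
R = g^{ij} R_{ij} = (1/a^2)(1) + (1/(a^2*sin(θ)^2))(sin(θ)^2) = 2/a^2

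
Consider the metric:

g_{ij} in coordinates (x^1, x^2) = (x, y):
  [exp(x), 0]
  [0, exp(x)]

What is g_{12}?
With x^1 = x, x^2 = y, g_{12} = g_{xy} is the row-1, column-2 entry of the matrix.
g_{12} = 0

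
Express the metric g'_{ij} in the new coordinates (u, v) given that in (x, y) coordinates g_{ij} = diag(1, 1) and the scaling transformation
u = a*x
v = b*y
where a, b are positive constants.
Invert the transformation: x = u/a, y = v/b
g'_{ij} = (∂x^k/∂x'^i)(∂x^l/∂x'^j) g_{kl}; with g_{kl} = δ_{kl} this is Σ_k (∂x^k/∂x'^i)(∂x^k/∂x'^j).
Jacobian: ∂x/∂u = 1/a, ∂x/∂v = 0, ∂y/∂u = 0, ∂y/∂v = 1/b
g'_{uu} = (1/a)(1/a) + (0)(0) = 1/a^2
g'_{uv} = (1/a)(0) + (0)(1/b) = 0
g'_{vv} = (0)(0) + (1/b)(1/b) = 1/b^2
g'_{ij} = diag(1/a^2, 1/b^2)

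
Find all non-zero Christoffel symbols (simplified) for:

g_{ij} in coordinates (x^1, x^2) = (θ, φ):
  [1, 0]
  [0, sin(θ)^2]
Using Γ^k_{ij} = (1/2) g^{km} (∂_i g_{mj} + ∂_j g_{mi} - ∂_m g_{ij}); the metric is diagonal, so only the m = k term contributes.
Non-zero symbols (using the symmetry Γ^k_{ij} = Γ^k_{ji}):
Γ^θ_{φ φ} = (1/2) g^{θθ} (∂_φ g_{θφ} + ∂_φ g_{θφ} - ∂_θ g_{φφ}) = (1/2)(1)((0) + (0) - (sin(2*θ))) = -sin(2*θ)/2
Γ^φ_{θ φ} = (1/2) g^{φφ} (∂_θ g_{φφ} + ∂_φ g_{φθ} - ∂_φ g_{θφ}) = (1/2)(1/sin(θ)^2)((sin(2*θ)) + (0) - (0)) = 1/tan(θ)
All other Christoffel symbols are zero.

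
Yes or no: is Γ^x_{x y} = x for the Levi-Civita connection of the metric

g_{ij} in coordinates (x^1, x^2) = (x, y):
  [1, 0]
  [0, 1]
Γ^x_{x y} = (1/2) g^{xx} (∂_x g_{xy} + ∂_y g_{xx} - ∂_x g_{xy}) = (1/2)(1)((0) + (0) - (0)) = 0
This differs from the proposed value x.
No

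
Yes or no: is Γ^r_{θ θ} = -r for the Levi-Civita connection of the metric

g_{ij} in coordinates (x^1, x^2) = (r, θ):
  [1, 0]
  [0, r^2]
Γ^r_{θ θ} = (1/2) g^{rr} (∂_θ g_{rθ} + ∂_θ g_{rθ} - ∂_r g_{θθ}) = (1/2)(1)((0) + (0) - (2*r)) = -r
This equals the proposed value -r.
Yes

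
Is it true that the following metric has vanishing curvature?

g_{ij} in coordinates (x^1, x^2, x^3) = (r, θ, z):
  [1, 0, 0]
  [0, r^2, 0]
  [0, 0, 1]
Non-zero Christoffel symbols:
Γ^r_{θ θ} = -r
Γ^θ_{r θ} = 1/r
Ricci tensor: R_{rr} = 0, R_{rθ} = 0, R_{rz} = 0, R_{θθ} = 0, R_{θz} = 0, R_{zz} = 0
All R_{ij} vanish; in 3 dimensions the Riemann tensor is fully determined by the Ricci tensor, so R^i_{jkl} = 0: the metric is flat (curvilinear coordinates on flat space).
Yes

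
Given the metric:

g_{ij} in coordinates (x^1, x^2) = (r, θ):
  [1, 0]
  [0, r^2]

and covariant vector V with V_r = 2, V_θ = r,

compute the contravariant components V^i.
Inverse metric (diagonal): g^{rr} = 1, g^{θθ} = 1/r^2
V^i = g^{ij} V_j:
V^r = (1)(2) + (0)(r) = 2
V^θ = (0)(2) + (1/r^2)(r) = 1/r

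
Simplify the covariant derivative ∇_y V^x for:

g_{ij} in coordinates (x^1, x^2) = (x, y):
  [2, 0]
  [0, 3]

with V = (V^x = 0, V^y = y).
All Christoffel symbols are zero.
∇_y V^x = ∂_y V^x + Γ^x_{y j} V^j
  = (0) + (0)(0) + (0)(y)
  = 0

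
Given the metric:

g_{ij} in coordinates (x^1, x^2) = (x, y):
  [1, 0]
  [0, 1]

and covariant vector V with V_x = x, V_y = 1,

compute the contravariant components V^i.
Inverse metric (diagonal): g^{xx} = 1, g^{yy} = 1
V^i = g^{ij} V_j:
V^x = (1)(x) + (0)(1) = x
V^y = (0)(x) + (1)(1) = 1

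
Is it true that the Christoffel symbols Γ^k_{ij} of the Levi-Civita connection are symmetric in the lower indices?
The Levi-Civita connection is torsion-free, which is exactly Γ^k_{ij} = Γ^k_{ji}.
Yes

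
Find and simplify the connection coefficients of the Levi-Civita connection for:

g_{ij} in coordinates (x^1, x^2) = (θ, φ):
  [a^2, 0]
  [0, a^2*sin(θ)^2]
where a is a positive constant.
Using Γ^k_{ij} = (1/2) g^{km} (∂_i g_{mj} + ∂_j g_{mi} - ∂_m g_{ij}); the metric is diagonal, so only the m = k term contributes.
Non-zero symbols (using the symmetry Γ^k_{ij} = Γ^k_{ji}):
Γ^θ_{φ φ} = (1/2) g^{θθ} (∂_φ g_{θφ} + ∂_φ g_{θφ} - ∂_θ g_{φφ}) = (1/2)(1/a^2)((0) + (0) - (a^2*sin(2*θ))) = -sin(2*θ)/2
Γ^φ_{θ φ} = (1/2) g^{φφ} (∂_θ g_{φφ} + ∂_φ g_{φθ} - ∂_φ g_{θφ}) = (1/2)(1/(a^2*sin(θ)^2))((a^2*sin(2*θ)) + (0) - (0)) = 1/tan(θ)
All other Christoffel symbols are zero.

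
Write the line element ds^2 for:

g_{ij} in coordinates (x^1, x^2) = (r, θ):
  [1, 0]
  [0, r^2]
ds^2 = g_{ij} dx^i dx^j; only the non-zero components contribute.
ds^2 = dr^2 + r^2 dθ^2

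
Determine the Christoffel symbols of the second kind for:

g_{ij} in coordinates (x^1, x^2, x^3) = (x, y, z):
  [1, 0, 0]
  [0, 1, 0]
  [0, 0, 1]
Using Γ^k_{ij} = (1/2) g^{km} (∂_i g_{mj} + ∂_j g_{mi} - ∂_m g_{ij}); the metric is diagonal, so only the m = k term contributes.
Every metric component is constant, so all ∂_m g_{ij} = 0 and every Christoffel symbol vanishes.
All Christoffel symbols are zero.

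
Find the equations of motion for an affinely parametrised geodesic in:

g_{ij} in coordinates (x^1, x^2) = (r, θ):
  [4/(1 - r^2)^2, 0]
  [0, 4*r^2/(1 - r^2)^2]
Geodesic equation: d^2x^k/dλ^2 + Γ^k_{ij} (dx^i/dλ)(dx^j/dλ) = 0.
Non-zero Christoffel symbols:
Γ^r_{r r} = 2*r/(1 - r^2)
Γ^r_{θ θ} = (r^3 + r)/(r^2 - 1)
Γ^θ_{r θ} = (-r^2 - 1)/(r^3 - r)
Substituting (the symmetric pair Γ^k_{ij}, Γ^k_{ji} combines into a factor 2):
d^2r/dλ^2 + (2*r/(1 - r^2)) (dr/dλ)^2 + ((r^3 + r)/(r^2 - 1)) (dθ/dλ)^2 = 0
d^2θ/dλ^2 + ((-2*r^2 - 2)/(r^3 - r)) (dr/dλ)(dθ/dλ) = 0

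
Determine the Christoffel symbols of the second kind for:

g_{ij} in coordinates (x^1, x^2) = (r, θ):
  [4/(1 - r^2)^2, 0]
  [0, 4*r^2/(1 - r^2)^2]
Using Γ^k_{ij} = (1/2) g^{km} (∂_i g_{mj} + ∂_j g_{mi} - ∂_m g_{ij}); the metric is diagonal, so only the m = k term contributes.
Non-zero symbols (using the symmetry Γ^k_{ij} = Γ^k_{ji}):
Γ^r_{r r} = (1/2) g^{rr} (∂_r g_{rr} + ∂_r g_{rr} - ∂_r g_{rr}) = (1/2)((1 - r^2)^2/4)((16*r/(1 - r^2)^3) + (16*r/(1 - r^2)^3) - (16*r/(1 - r^2)^3)) = 2*r/(1 - r^2)
Γ^r_{θ θ} = (1/2) g^{rr} (∂_θ g_{rθ} + ∂_θ g_{rθ} - ∂_r g_{θθ}) = (1/2)((1 - r^2)^2/4)((0) + (0) - (-8*(r^3 + r)/(r^2 - 1)^3)) = (r^3 + r)/(r^2 - 1)
Γ^θ_{r θ} = (1/2) g^{θθ} (∂_r g_{θθ} + ∂_θ g_{θr} - ∂_θ g_{rθ}) = (1/2)((1 - r^2)^2/(4*r^2))((-8*(r^3 + r)/(r^2 - 1)^3) + (0) - (0)) = (-r^2 - 1)/(r^3 - r)
All other Christoffel symbols are zero.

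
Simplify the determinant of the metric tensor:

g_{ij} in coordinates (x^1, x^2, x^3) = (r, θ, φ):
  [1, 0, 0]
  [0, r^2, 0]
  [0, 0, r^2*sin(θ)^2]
Diagonal metric: det(g) = g_{11}·g_{22}·g_{33}
= (1)·(r^2)·(r^2*sin(θ)^2)
det(g) = r^4*sin(θ)^2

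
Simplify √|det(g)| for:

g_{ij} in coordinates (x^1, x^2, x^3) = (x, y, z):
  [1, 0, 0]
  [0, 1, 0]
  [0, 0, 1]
det(g) = 1
√|det(g)| = 1
Volume element: dV = 1 dx dy dz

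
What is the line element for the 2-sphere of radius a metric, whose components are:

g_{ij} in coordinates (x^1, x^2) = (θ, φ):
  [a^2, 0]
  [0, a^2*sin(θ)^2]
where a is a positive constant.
ds^2 = g_{ij} dx^i dx^j; only the non-zero components contribute.
ds^2 = a^2 dθ^2 + a^2*sin(θ)^2 dφ^2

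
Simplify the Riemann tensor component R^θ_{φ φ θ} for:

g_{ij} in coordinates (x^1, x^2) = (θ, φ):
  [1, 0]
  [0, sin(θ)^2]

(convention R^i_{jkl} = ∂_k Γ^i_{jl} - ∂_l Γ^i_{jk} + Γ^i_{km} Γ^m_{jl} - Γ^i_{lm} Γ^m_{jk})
Non-zero Christoffel symbols (Γ^k_{ij} = Γ^k_{ji}):
Γ^θ_{φ φ} = -sin(2*θ)/2
Γ^φ_{θ φ} = 1/tan(θ)
R^θ_{φ φ θ} = ∂_φ Γ^θ_{φ θ} - ∂_θ Γ^θ_{φ φ} + Γ^θ_{φ m} Γ^m_{φ θ} - Γ^θ_{θ m} Γ^m_{φ φ}
  = (0) - (-cos(2*θ)) + (-cos(θ)^2) - (0) = -sin(θ)^2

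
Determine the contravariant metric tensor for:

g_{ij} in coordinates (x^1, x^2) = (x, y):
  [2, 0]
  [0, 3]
The metric is diagonal, so g^{ij} is diagonal with entries 1/g_{ii}: diag(1/2, 1/3).
g^{ij}:
  [1/2, 0]
  [0, 1/3]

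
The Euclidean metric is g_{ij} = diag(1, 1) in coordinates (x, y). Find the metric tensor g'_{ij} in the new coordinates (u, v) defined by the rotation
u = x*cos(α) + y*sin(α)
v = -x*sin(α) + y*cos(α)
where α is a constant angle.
Invert the transformation: x = u*cos(α) - v*sin(α), y = u*sin(α) + v*cos(α)
g'_{ij} = (∂x^k/∂x'^i)(∂x^l/∂x'^j) g_{kl}; with g_{kl} = δ_{kl} this is Σ_k (∂x^k/∂x'^i)(∂x^k/∂x'^j).
Jacobian: ∂x/∂u = cos(α), ∂x/∂v = -sin(α), ∂y/∂u = sin(α), ∂y/∂v = cos(α)
g'_{uu} = (cos(α))(cos(α)) + (sin(α))(sin(α)) = 1
g'_{uv} = (cos(α))(-sin(α)) + (sin(α))(cos(α)) = 0
g'_{vv} = (-sin(α))(-sin(α)) + (cos(α))(cos(α)) = 1
g'_{ij} = diag(1, 1)
The Euclidean metric is invariant under rotations.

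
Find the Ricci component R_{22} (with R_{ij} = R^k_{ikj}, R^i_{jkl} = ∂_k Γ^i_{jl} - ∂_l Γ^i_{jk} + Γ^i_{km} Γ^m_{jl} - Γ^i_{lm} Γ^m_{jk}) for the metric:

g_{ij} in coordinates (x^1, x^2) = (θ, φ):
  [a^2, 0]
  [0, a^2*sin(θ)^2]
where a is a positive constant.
Non-zero Christoffel symbols (Γ^k_{ij} = Γ^k_{ji}):
Γ^θ_{φ φ} = -sin(2*θ)/2
Γ^φ_{θ φ} = 1/tan(θ)
R^θ_{φ θ φ} = ∂_θ Γ^θ_{φ φ} - ∂_φ Γ^θ_{φ θ} + Γ^θ_{θ m} Γ^m_{φ φ} - Γ^θ_{φ m} Γ^m_{φ θ}
  = (-cos(2*θ)) - (0) + (0) - (-cos(θ)^2) = sin(θ)^2
R^φ_{φ φ φ} = 0 (a repeated index in an antisymmetric pair)
R_{φφ} = R^θ_{φ θ φ} + R^φ_{φ φ φ} = (sin(θ)^2) + (0) = sin(θ)^2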